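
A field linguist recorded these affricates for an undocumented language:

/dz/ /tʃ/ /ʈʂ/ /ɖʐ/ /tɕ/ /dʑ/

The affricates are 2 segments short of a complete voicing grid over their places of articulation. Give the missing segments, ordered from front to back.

alveolar: voiceless —, voiced /dz/.
postalveolar: voiceless /tʃ/, voiced —.
retroflex: voiceless /ʈʂ/, voiced /ɖʐ/.
alveolo-palatal: voiceless /tɕ/, voiced /dʑ/.
Gaps, from front to back: alveolar lacks voiceless (/ts/); postalveolar lacks voiced (/dʒ/).

/ts/, /dʒ/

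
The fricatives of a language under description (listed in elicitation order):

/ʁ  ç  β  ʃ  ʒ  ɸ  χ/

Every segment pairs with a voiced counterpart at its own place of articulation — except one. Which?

/ç/

Bilabial: /ɸ/ ~ /β/
Postalveolar: /ʃ/ ~ /ʒ/
Uvular: /χ/ ~ /ʁ/
Palatal: only /ç/ (voiceless); no voiced partner.
So /ç/ is the unpaired segment.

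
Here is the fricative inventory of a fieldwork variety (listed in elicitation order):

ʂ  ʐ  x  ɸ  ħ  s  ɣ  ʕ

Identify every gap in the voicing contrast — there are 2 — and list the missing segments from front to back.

/β/, /z/

Voiceless: /ɸ/ (bilabial), /s/ (alveolar), /ʂ/ (retroflex), /x/ (velar), /ħ/ (pharyngeal).
Voiced: /ʐ/ (retroflex), /ɣ/ (velar), /ʕ/ (pharyngeal).
Gaps, from front to back: bilabial lacks voiced (/β/); alveolar lacks voiced (/z/).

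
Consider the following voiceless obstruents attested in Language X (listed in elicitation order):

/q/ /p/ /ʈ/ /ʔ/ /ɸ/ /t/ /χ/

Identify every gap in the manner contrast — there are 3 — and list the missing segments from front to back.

bilabial: stop /p/, fricative /ɸ/.
alveolar: stop /t/, fricative —.
retroflex: stop /ʈ/, fricative —.
uvular: stop /q/, fricative /χ/.
glottal: stop /ʔ/, fricative —.
Gaps, from front to back: alveolar lacks fricative (/s/); retroflex lacks fricative (/ʂ/); glottal lacks fricative (/h/).

/s/, /ʂ/, /h/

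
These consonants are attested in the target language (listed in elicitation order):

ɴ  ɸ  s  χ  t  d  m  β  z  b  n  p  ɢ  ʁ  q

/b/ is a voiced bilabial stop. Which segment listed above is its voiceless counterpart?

The voiceless counterpart is a voiceless bilabial stop — in this inventory, /p/.

/p/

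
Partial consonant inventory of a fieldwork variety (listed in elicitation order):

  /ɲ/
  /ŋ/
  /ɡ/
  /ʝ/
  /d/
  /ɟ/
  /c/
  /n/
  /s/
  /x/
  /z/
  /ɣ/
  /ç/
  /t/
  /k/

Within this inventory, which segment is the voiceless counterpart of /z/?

/z/ is a voiced alveolar fricative.
The voiceless counterpart is a voiceless alveolar fricative — in this inventory, /s/.

/s/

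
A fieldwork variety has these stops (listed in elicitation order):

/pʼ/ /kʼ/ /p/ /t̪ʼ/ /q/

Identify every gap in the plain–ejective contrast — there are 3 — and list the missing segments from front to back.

bilabial: plain /p/, ejective /pʼ/.
dental: plain —, ejective /t̪ʼ/.
velar: plain —, ejective /kʼ/.
uvular: plain /q/, ejective —.
Gaps, from front to back: dental lacks plain (/t̪/); velar lacks plain (/k/); uvular lacks ejective (/qʼ/).

/t̪/, /k/, /qʼ/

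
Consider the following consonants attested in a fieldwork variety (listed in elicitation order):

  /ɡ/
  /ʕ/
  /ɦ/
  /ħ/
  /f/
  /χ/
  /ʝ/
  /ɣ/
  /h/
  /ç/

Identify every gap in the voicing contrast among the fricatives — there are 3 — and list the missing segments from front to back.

Voiceless: /f/ (labiodental), /ç/ (palatal), /χ/ (uvular), /ħ/ (pharyngeal), /h/ (glottal).
Voiced: /ʝ/ (palatal), /ɣ/ (velar), /ʕ/ (pharyngeal), /ɦ/ (glottal).
Gaps, from front to back: labiodental lacks voiced (/v/); velar lacks voiceless (/x/); uvular lacks voiced (/ʁ/).

/v/, /x/, /ʁ/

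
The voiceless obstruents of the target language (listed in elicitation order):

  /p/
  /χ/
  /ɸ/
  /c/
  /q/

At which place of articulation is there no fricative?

palatal

place of articulation  stop      fricative
bilabial          p         ɸ       
palatal           c         —       
uvular            q         χ       
Every place of articulation has a fricative member except palatal, where /ç/ would be expected.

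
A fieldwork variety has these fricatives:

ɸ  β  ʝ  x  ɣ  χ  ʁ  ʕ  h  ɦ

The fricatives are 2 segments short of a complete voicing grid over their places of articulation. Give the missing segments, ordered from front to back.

/ç/, /ħ/

bilabial: voiceless /ɸ/, voiced /β/.
palatal: voiceless —, voiced /ʝ/.
velar: voiceless /x/, voiced /ɣ/.
uvular: voiceless /χ/, voiced /ʁ/.
pharyngeal: voiceless —, voiced /ʕ/.
glottal: voiceless /h/, voiced /ɦ/.
Gaps, from front to back: palatal lacks voiceless (/ç/); pharyngeal lacks voiceless (/ħ/).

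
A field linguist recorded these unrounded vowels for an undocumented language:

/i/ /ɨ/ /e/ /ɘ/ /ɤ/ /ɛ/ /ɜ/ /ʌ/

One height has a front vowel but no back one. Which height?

high: front /i/, central /ɨ/, back —.
high-mid: front /e/, central /ɘ/, back /ɤ/.
low-mid: front /ɛ/, central /ɜ/, back /ʌ/.
Every height has a back member except high, where /ɯ/ would be expected.

high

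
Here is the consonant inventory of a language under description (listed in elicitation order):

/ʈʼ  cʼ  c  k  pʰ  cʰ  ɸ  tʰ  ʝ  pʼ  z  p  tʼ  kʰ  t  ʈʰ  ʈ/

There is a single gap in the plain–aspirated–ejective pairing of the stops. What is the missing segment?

bilabial: plain /p/, aspirated /pʰ/, ejective /pʼ/.
alveolar: plain /t/, aspirated /tʰ/, ejective /tʼ/.
retroflex: plain /ʈ/, aspirated /ʈʰ/, ejective /ʈʼ/.
palatal: plain /c/, aspirated /cʰ/, ejective /cʼ/.
velar: plain /k/, aspirated /kʰ/, ejective —.
The velar row has no ejective member, so the gap is the ejective velar stop /kʼ/.

/kʼ/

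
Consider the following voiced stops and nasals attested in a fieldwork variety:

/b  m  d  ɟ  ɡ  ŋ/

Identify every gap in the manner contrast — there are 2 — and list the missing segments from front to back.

/n/, /ɲ/

bilabial: oral stop /b/, nasal /m/.
alveolar: oral stop /d/, nasal —.
palatal: oral stop /ɟ/, nasal —.
velar: oral stop /ɡ/, nasal /ŋ/.
Gaps, from front to back: alveolar lacks nasal (/n/); palatal lacks nasal (/ɲ/).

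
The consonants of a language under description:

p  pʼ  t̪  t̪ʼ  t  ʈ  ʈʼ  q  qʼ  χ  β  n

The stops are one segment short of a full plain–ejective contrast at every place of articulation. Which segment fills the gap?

/tʼ/

place of articulation  plain     ejective
bilabial          p         pʼ      
dental            t̪        t̪ʼ     
alveolar          t         —       
retroflex         ʈ         ʈʼ      
uvular            q         qʼ      
The alveolar row has no ejective member, so the gap is the ejective alveolar stop /tʼ/.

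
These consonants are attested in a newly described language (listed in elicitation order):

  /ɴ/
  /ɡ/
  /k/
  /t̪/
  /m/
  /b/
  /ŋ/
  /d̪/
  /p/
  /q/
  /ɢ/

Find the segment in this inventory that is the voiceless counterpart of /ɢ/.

/ɢ/ is a voiced uvular stop.
The voiceless counterpart is a voiceless uvular stop — in this inventory, /q/.

/q/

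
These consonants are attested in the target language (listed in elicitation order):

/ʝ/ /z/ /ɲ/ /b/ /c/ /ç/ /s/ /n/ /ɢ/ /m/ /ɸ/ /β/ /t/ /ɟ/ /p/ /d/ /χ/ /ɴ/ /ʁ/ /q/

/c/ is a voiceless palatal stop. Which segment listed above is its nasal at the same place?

The nasal at the same place is a palatal nasal — in this inventory, /ɲ/.

/ɲ/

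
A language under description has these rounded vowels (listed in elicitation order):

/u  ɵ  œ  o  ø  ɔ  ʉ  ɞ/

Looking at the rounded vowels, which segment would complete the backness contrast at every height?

/y/

Front: /ø/ (high-mid), /œ/ (low-mid).
Central: /ʉ/ (high), /ɵ/ (high-mid), /ɞ/ (low-mid).
Back: /u/ (high), /o/ (high-mid), /ɔ/ (low-mid).
The high row has no front member, so the gap is the high front rounded vowel /y/.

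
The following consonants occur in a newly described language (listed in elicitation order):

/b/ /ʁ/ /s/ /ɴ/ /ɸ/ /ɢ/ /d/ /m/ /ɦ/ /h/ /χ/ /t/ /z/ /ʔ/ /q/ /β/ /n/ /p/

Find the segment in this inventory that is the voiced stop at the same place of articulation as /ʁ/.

/ɢ/

/ʁ/ is a voiced uvular fricative.
The voiced stop at the same place is a voiced uvular stop — in this inventory, /ɢ/.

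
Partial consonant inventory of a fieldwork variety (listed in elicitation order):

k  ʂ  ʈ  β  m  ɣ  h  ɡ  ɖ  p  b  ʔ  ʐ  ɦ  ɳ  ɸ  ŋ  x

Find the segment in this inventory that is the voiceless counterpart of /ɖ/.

/ʈ/

/ɖ/ is a voiced retroflex stop.
The voiceless counterpart is a voiceless retroflex stop — in this inventory, /ʈ/.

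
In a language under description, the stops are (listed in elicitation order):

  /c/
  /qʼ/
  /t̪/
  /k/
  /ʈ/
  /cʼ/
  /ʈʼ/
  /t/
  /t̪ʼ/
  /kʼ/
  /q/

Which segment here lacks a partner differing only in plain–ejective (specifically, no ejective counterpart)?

Dental: /t̪/ ~ /t̪ʼ/
Retroflex: /ʈ/ ~ /ʈʼ/
Palatal: /c/ ~ /cʼ/
Velar: /k/ ~ /kʼ/
Uvular: /q/ ~ /qʼ/
Alveolar: only /t/ (plain); no ejective partner.
So /t/ is the unpaired segment.

/t/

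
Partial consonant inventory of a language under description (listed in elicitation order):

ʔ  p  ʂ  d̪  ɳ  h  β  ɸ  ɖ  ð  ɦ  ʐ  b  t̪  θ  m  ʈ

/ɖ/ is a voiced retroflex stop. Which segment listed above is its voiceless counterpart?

/ʈ/

The voiceless counterpart is a voiceless retroflex stop — in this inventory, /ʈ/.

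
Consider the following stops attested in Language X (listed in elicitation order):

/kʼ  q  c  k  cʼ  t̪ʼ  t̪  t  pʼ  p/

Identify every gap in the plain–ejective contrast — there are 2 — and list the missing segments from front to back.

Plain: /p/ (bilabial), /t̪/ (dental), /t/ (alveolar), /c/ (palatal), /k/ (velar), /q/ (uvular).
Ejective: /pʼ/ (bilabial), /t̪ʼ/ (dental), /cʼ/ (palatal), /kʼ/ (velar).
Gaps, from front to back: alveolar lacks ejective (/tʼ/); uvular lacks ejective (/qʼ/).

/tʼ/, /qʼ/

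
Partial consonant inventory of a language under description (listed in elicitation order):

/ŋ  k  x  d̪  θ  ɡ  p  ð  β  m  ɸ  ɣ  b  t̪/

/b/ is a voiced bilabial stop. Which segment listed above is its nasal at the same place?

The nasal at the same place is a bilabial nasal — in this inventory, /m/.

/m/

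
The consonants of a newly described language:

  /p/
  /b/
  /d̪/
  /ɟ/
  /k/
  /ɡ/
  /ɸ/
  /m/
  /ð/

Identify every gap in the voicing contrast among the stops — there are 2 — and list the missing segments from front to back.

place of articulation  voiceless  voiced  
bilabial          p         b       
dental            —         d̪      
palatal           —         ɟ       
velar             k         ɡ       
Gaps, from front to back: dental lacks voiceless (/t̪/); palatal lacks voiceless (/c/).

/t̪/, /c/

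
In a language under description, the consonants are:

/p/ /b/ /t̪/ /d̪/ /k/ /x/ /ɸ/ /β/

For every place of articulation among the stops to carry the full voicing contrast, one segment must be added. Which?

Voiceless: /p/ (bilabial), /t̪/ (dental), /k/ (velar).
Voiced: /b/ (bilabial), /d̪/ (dental).
The velar row has no voiced member, so the gap is the voiced velar stop /ɡ/.

/ɡ/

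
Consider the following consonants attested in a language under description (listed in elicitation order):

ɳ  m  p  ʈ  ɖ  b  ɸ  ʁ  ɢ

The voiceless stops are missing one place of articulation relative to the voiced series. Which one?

place of articulation  voiceless  voiced  
bilabial          p         b       
retroflex         ʈ         ɖ       
uvular            —         ɢ       
Every place of articulation has a voiceless member except uvular, where /q/ would be expected.

uvular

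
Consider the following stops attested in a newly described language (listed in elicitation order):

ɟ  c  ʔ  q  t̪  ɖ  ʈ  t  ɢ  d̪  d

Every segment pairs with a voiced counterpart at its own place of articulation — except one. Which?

/ʔ/

Dental: /t̪/ ~ /d̪/
Alveolar: /t/ ~ /d/
Retroflex: /ʈ/ ~ /ɖ/
Palatal: /c/ ~ /ɟ/
Uvular: /q/ ~ /ɢ/
Glottal: only /ʔ/ (voiceless); no voiced partner.
So /ʔ/ is the unpaired segment.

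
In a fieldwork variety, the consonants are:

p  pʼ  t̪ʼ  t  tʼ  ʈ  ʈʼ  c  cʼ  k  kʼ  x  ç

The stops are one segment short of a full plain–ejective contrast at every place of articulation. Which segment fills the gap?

/t̪/

place of articulation  plain     ejective
bilabial          p         pʼ      
dental            —         t̪ʼ     
alveolar          t         tʼ      
retroflex         ʈ         ʈʼ      
palatal           c         cʼ      
velar             k         kʼ      
The dental row has no plain member, so the gap is the plain dental stop /t̪/.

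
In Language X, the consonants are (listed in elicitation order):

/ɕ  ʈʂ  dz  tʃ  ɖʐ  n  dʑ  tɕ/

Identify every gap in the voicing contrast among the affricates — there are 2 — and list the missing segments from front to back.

alveolar: voiceless —, voiced /dz/.
postalveolar: voiceless /tʃ/, voiced —.
retroflex: voiceless /ʈʂ/, voiced /ɖʐ/.
alveolo-palatal: voiceless /tɕ/, voiced /dʑ/.
Gaps, from front to back: alveolar lacks voiceless (/ts/); postalveolar lacks voiced (/dʒ/).

/ts/, /dʒ/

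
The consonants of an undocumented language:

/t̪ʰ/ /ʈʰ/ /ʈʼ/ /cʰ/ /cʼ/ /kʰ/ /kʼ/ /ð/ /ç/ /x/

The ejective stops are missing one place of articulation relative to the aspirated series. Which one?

Aspirated: /t̪ʰ/ (dental), /ʈʰ/ (retroflex), /cʰ/ (palatal), /kʰ/ (velar).
Ejective: /ʈʼ/ (retroflex), /cʼ/ (palatal), /kʼ/ (velar).
Every place of articulation has an ejective member except dental, where /t̪ʼ/ would be expected.

dental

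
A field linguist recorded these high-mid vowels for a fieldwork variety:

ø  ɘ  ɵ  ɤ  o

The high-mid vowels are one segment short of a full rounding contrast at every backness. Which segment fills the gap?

Unrounded: /ɘ/ (central), /ɤ/ (back).
Rounded: /ø/ (front), /ɵ/ (central), /o/ (back).
The front row has no unrounded member, so the gap is the front unrounded vowel /e/.

/e/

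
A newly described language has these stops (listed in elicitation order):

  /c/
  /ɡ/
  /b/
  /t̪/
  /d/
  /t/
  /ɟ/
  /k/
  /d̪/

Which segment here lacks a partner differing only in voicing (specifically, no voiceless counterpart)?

Dental: /t̪/ ~ /d̪/
Alveolar: /t/ ~ /d/
Palatal: /c/ ~ /ɟ/
Velar: /k/ ~ /ɡ/
Bilabial: only /b/ (voiced); no voiceless partner.
So /b/ is the unpaired segment.

/b/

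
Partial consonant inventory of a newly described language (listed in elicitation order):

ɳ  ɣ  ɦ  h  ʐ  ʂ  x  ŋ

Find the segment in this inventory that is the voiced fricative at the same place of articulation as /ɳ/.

/ʐ/

/ɳ/ is a retroflex nasal.
The voiced fricative at the same place is a voiced retroflex fricative — in this inventory, /ʐ/.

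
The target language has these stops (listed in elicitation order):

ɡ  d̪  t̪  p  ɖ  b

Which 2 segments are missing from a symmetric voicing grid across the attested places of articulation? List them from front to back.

/ʈ/, /k/

bilabial: voiceless /p/, voiced /b/.
dental: voiceless /t̪/, voiced /d̪/.
retroflex: voiceless —, voiced /ɖ/.
velar: voiceless —, voiced /ɡ/.
Gaps, from front to back: retroflex lacks voiceless (/ʈ/); velar lacks voiceless (/k/).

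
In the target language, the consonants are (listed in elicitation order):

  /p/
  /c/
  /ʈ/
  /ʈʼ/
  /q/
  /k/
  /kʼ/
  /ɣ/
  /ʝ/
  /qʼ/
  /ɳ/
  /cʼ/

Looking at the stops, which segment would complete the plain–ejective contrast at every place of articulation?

/pʼ/

place of articulation  plain     ejective
bilabial          p         —       
retroflex         ʈ         ʈʼ      
palatal           c         cʼ      
velar             k         kʼ      
uvular            q         qʼ      
The bilabial row has no ejective member, so the gap is the ejective bilabial stop /pʼ/.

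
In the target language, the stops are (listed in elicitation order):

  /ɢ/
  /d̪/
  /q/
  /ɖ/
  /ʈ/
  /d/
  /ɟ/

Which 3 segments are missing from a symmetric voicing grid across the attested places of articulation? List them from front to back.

Voiceless: /ʈ/ (retroflex), /q/ (uvular).
Voiced: /d̪/ (dental), /d/ (alveolar), /ɖ/ (retroflex), /ɟ/ (palatal), /ɢ/ (uvular).
Gaps, from front to back: dental lacks voiceless (/t̪/); alveolar lacks voiceless (/t/); palatal lacks voiceless (/c/).

/t̪/, /t/, /c/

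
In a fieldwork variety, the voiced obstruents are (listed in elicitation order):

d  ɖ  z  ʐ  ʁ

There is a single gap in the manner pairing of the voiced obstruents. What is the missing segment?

alveolar: stop /d/, fricative /z/.
retroflex: stop /ɖ/, fricative /ʐ/.
uvular: stop —, fricative /ʁ/.
The uvular row has no stop member, so the gap is the uvular stop /ɢ/.

/ɢ/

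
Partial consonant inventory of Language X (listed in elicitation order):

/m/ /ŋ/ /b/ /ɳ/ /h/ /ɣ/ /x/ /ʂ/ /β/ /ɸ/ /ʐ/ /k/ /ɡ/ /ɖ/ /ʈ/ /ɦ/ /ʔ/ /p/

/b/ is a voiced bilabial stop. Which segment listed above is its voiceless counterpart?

/p/

The voiceless counterpart is a voiceless bilabial stop — in this inventory, /p/.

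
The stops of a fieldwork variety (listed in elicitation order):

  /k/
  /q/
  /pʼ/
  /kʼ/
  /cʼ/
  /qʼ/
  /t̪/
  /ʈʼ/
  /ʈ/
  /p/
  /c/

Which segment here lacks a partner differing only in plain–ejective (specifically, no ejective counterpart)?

Bilabial: /p/ ~ /pʼ/
Retroflex: /ʈ/ ~ /ʈʼ/
Palatal: /c/ ~ /cʼ/
Velar: /k/ ~ /kʼ/
Uvular: /q/ ~ /qʼ/
Dental: only /t̪/ (plain); no ejective partner.
So /t̪/ is the unpaired segment.

/t̪/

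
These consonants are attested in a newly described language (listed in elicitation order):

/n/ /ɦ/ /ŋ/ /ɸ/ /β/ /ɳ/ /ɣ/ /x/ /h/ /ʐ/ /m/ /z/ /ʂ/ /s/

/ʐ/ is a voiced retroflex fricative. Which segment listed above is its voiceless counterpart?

/ʂ/

The voiceless counterpart is a voiceless retroflex fricative — in this inventory, /ʂ/.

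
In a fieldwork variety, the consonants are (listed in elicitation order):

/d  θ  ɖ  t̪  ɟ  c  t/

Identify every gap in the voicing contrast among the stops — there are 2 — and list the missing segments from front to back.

/d̪/, /ʈ/

dental: voiceless /t̪/, voiced —.
alveolar: voiceless /t/, voiced /d/.
retroflex: voiceless —, voiced /ɖ/.
palatal: voiceless /c/, voiced /ɟ/.
Gaps, from front to back: dental lacks voiced (/d̪/); retroflex lacks voiceless (/ʈ/).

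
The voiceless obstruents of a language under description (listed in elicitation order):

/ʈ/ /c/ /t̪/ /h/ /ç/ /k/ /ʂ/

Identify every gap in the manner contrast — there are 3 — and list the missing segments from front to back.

Stop: /t̪/ (dental), /ʈ/ (retroflex), /c/ (palatal), /k/ (velar).
Fricative: /ʂ/ (retroflex), /ç/ (palatal), /h/ (glottal).
Gaps, from front to back: dental lacks fricative (/θ/); velar lacks fricative (/x/); glottal lacks stop (/ʔ/).

/θ/, /x/, /ʔ/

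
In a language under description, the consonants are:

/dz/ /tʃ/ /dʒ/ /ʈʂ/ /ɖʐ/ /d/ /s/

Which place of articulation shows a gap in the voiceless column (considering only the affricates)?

alveolar

Voiceless: /tʃ/ (postalveolar), /ʈʂ/ (retroflex).
Voiced: /dz/ (alveolar), /dʒ/ (postalveolar), /ɖʐ/ (retroflex).
Every place of articulation has a voiceless member except alveolar, where /ts/ would be expected.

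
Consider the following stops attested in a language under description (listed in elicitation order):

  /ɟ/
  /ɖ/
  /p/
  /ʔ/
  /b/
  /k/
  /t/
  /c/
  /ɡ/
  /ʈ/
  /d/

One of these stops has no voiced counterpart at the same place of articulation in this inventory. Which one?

Bilabial: /p/ ~ /b/
Alveolar: /t/ ~ /d/
Retroflex: /ʈ/ ~ /ɖ/
Palatal: /c/ ~ /ɟ/
Velar: /k/ ~ /ɡ/
Glottal: only /ʔ/ (voiceless); no voiced partner.
So /ʔ/ is the unpaired segment.

/ʔ/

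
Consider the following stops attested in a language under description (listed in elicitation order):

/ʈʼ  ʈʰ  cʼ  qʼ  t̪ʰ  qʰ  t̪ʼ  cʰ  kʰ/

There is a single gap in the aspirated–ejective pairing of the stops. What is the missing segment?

/kʼ/

place of articulation  aspirated  ejective
dental            t̪ʰ       t̪ʼ     
retroflex         ʈʰ        ʈʼ      
palatal           cʰ        cʼ      
velar             kʰ        —       
uvular            qʰ        qʼ      
The velar row has no ejective member, so the gap is the ejective velar stop /kʼ/.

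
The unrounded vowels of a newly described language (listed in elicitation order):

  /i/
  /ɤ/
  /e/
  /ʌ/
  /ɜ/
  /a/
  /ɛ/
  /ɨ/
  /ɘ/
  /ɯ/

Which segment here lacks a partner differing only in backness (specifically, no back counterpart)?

High: /i/ ~ /ɨ/ ~ /ɯ/
High-mid: /e/ ~ /ɘ/ ~ /ɤ/
Low-mid: /ɛ/ ~ /ɜ/ ~ /ʌ/
Low: only /a/ (front); no back partner.
So /a/ is the unpaired segment.

/a/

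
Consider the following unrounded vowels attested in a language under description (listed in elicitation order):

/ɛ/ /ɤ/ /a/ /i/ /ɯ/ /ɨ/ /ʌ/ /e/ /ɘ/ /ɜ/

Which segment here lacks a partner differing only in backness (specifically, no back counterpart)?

/a/

High: /i/ ~ /ɨ/ ~ /ɯ/
High-mid: /e/ ~ /ɘ/ ~ /ɤ/
Low-mid: /ɛ/ ~ /ɜ/ ~ /ʌ/
Low: only /a/ (front); no back partner.
So /a/ is the unpaired segment.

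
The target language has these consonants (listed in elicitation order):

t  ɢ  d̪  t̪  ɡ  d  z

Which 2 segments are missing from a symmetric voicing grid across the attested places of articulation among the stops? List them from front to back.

dental: voiceless /t̪/, voiced /d̪/.
alveolar: voiceless /t/, voiced /d/.
velar: voiceless —, voiced /ɡ/.
uvular: voiceless —, voiced /ɢ/.
Gaps, from front to back: velar lacks voiceless (/k/); uvular lacks voiceless (/q/).

/k/, /q/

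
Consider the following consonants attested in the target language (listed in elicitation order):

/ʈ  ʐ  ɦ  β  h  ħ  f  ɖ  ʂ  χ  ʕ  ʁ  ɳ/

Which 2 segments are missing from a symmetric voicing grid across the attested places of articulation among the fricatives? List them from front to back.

bilabial: voiceless —, voiced /β/.
labiodental: voiceless /f/, voiced —.
retroflex: voiceless /ʂ/, voiced /ʐ/.
uvular: voiceless /χ/, voiced /ʁ/.
pharyngeal: voiceless /ħ/, voiced /ʕ/.
glottal: voiceless /h/, voiced /ɦ/.
Gaps, from front to back: bilabial lacks voiceless (/ɸ/); labiodental lacks voiced (/v/).

/ɸ/, /v/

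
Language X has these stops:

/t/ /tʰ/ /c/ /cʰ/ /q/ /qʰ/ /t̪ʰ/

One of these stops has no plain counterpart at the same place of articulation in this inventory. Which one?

Alveolar: /t/ ~ /tʰ/
Palatal: /c/ ~ /cʰ/
Uvular: /q/ ~ /qʰ/
Dental: only /t̪ʰ/ (aspirated); no plain partner.
So /t̪ʰ/ is the unpaired segment.

/t̪ʰ/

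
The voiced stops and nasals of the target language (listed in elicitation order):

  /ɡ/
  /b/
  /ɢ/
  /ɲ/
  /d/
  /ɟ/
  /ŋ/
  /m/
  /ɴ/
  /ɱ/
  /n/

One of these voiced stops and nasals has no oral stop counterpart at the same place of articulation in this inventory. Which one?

Bilabial: /b/ ~ /m/
Alveolar: /d/ ~ /n/
Palatal: /ɟ/ ~ /ɲ/
Velar: /ɡ/ ~ /ŋ/
Uvular: /ɢ/ ~ /ɴ/
Labiodental: only /ɱ/ (nasal); no oral stop partner.
So /ɱ/ is the unpaired segment.

/ɱ/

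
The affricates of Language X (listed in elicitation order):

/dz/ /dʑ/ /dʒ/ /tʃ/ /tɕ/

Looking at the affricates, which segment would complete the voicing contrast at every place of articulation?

/ts/

place of articulation  voiceless  voiced  
alveolar          —         dz      
postalveolar      tʃ        dʒ      
alveolo-palatal   tɕ        dʑ      
The alveolar row has no voiceless member, so the gap is the voiceless alveolar affricate /ts/.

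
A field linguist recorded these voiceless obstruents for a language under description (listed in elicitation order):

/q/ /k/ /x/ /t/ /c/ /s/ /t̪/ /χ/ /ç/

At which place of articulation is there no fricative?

dental

Stop: /t̪/ (dental), /t/ (alveolar), /c/ (palatal), /k/ (velar), /q/ (uvular).
Fricative: /s/ (alveolar), /ç/ (palatal), /x/ (velar), /χ/ (uvular).
Every place of articulation has a fricative member except dental, where /θ/ would be expected.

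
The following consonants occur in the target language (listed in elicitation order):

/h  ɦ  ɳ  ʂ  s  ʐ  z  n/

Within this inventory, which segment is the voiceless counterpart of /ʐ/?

/ʐ/ is a voiced retroflex fricative.
The voiceless counterpart is a voiceless retroflex fricative — in this inventory, /ʂ/.

/ʂ/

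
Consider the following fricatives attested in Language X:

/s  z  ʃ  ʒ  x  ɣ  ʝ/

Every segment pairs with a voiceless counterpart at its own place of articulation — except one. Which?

Alveolar: /s/ ~ /z/
Postalveolar: /ʃ/ ~ /ʒ/
Velar: /x/ ~ /ɣ/
Palatal: only /ʝ/ (voiced); no voiceless partner.
So /ʝ/ is the unpaired segment.

/ʝ/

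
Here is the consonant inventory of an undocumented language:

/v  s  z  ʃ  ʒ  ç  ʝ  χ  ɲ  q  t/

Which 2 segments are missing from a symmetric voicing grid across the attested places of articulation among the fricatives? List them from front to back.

/f/, /ʁ/

place of articulation  voiceless  voiced  
labiodental       —         v       
alveolar          s         z       
postalveolar      ʃ         ʒ       
palatal           ç         ʝ       
uvular            χ         —       
Gaps, from front to back: labiodental lacks voiceless (/f/); uvular lacks voiced (/ʁ/).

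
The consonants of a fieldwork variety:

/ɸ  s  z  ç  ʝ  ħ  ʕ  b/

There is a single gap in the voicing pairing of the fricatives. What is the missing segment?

/β/

Voiceless: /ɸ/ (bilabial), /s/ (alveolar), /ç/ (palatal), /ħ/ (pharyngeal).
Voiced: /z/ (alveolar), /ʝ/ (palatal), /ʕ/ (pharyngeal).
The bilabial row has no voiced member, so the gap is the voiced bilabial fricative /β/.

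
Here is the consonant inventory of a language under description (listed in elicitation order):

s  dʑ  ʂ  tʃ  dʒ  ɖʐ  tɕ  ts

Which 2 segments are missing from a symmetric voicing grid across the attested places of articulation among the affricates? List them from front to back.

/dz/, /ʈʂ/

place of articulation  voiceless  voiced  
alveolar          ts        —       
postalveolar      tʃ        dʒ      
retroflex         —         ɖʐ      
alveolo-palatal   tɕ        dʑ      
Gaps, from front to back: alveolar lacks voiced (/dz/); retroflex lacks voiceless (/ʈʂ/).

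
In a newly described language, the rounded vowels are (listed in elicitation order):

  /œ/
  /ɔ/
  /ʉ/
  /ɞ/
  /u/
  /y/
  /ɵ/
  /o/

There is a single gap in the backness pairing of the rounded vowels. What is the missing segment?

height            front     central   back    
high              y         ʉ         u       
high-mid          —         ɵ         o       
low-mid           œ         ɞ         ɔ       
The high-mid row has no front member, so the gap is the high-mid front rounded vowel /ø/.

/ø/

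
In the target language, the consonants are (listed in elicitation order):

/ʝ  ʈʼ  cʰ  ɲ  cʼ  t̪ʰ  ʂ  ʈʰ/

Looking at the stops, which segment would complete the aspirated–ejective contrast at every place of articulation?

Aspirated: /t̪ʰ/ (dental), /ʈʰ/ (retroflex), /cʰ/ (palatal).
Ejective: /ʈʼ/ (retroflex), /cʼ/ (palatal).
The dental row has no ejective member, so the gap is the ejective dental stop /t̪ʼ/.

/t̪ʼ/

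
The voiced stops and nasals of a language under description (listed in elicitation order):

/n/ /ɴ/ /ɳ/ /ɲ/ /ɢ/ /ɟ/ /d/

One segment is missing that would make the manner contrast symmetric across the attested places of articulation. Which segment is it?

/ɖ/

alveolar: oral stop /d/, nasal /n/.
retroflex: oral stop —, nasal /ɳ/.
palatal: oral stop /ɟ/, nasal /ɲ/.
uvular: oral stop /ɢ/, nasal /ɴ/.
The retroflex row has no oral stop member, so the gap is the retroflex oral stop /ɖ/.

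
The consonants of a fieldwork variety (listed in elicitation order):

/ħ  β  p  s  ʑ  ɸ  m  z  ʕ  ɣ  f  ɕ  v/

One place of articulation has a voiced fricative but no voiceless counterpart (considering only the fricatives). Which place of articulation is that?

Voiceless: /ɸ/ (bilabial), /f/ (labiodental), /s/ (alveolar), /ɕ/ (alveolo-palatal), /ħ/ (pharyngeal).
Voiced: /β/ (bilabial), /v/ (labiodental), /z/ (alveolar), /ʑ/ (alveolo-palatal), /ɣ/ (velar), /ʕ/ (pharyngeal).
Every place of articulation has a voiceless member except velar, where /x/ would be expected.

velar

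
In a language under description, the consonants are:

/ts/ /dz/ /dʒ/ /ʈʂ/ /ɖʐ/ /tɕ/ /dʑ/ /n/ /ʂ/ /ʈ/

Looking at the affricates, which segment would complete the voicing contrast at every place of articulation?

place of articulation  voiceless  voiced  
alveolar          ts        dz      
postalveolar      —         dʒ      
retroflex         ʈʂ        ɖʐ      
alveolo-palatal   tɕ        dʑ      
The postalveolar row has no voiceless member, so the gap is the voiceless postalveolar affricate /tʃ/.

/tʃ/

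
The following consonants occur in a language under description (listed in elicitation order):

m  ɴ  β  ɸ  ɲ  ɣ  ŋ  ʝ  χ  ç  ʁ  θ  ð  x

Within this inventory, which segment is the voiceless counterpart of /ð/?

/ð/ is a voiced dental fricative.
The voiceless counterpart is a voiceless dental fricative — in this inventory, /θ/.

/θ/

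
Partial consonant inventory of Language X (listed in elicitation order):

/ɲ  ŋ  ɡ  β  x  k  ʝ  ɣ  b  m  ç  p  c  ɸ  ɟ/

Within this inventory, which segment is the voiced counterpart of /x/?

/ɣ/

/x/ is a voiceless velar fricative.
The voiced counterpart is a voiced velar fricative — in this inventory, /ɣ/.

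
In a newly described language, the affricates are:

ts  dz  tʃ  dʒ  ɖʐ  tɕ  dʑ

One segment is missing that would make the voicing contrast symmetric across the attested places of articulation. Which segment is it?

/ʈʂ/

alveolar: voiceless /ts/, voiced /dz/.
postalveolar: voiceless /tʃ/, voiced /dʒ/.
retroflex: voiceless —, voiced /ɖʐ/.
alveolo-palatal: voiceless /tɕ/, voiced /dʑ/.
The retroflex row has no voiceless member, so the gap is the voiceless retroflex affricate /ʈʂ/.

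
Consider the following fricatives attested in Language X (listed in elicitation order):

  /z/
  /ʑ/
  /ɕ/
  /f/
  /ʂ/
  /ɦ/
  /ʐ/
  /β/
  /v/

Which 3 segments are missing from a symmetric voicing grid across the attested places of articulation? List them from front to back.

/ɸ/, /s/, /h/

bilabial: voiceless —, voiced /β/.
labiodental: voiceless /f/, voiced /v/.
alveolar: voiceless —, voiced /z/.
retroflex: voiceless /ʂ/, voiced /ʐ/.
alveolo-palatal: voiceless /ɕ/, voiced /ʑ/.
glottal: voiceless —, voiced /ɦ/.
Gaps, from front to back: bilabial lacks voiceless (/ɸ/); alveolar lacks voiceless (/s/); glottal lacks voiceless (/h/).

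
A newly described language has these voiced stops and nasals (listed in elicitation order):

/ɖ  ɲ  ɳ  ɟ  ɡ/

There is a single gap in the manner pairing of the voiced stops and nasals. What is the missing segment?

/ŋ/

retroflex: oral stop /ɖ/, nasal /ɳ/.
palatal: oral stop /ɟ/, nasal /ɲ/.
velar: oral stop /ɡ/, nasal —.
The velar row has no nasal member, so the gap is the velar nasal /ŋ/.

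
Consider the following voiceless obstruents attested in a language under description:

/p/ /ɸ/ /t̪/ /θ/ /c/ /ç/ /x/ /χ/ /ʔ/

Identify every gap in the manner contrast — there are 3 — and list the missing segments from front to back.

place of articulation  stop      fricative
bilabial          p         ɸ       
dental            t̪        θ       
palatal           c         ç       
velar             —         x       
uvular            —         χ       
glottal           ʔ         —       
Gaps, from front to back: velar lacks stop (/k/); uvular lacks stop (/q/); glottal lacks fricative (/h/).

/k/, /q/, /h/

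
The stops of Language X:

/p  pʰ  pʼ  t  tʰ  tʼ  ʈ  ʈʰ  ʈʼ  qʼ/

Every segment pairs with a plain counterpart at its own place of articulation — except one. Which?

Bilabial: /p/ ~ /pʰ/ ~ /pʼ/
Alveolar: /t/ ~ /tʰ/ ~ /tʼ/
Retroflex: /ʈ/ ~ /ʈʰ/ ~ /ʈʼ/
Uvular: only /qʼ/ (ejective); no plain partner.
So /qʼ/ is the unpaired segment.

/qʼ/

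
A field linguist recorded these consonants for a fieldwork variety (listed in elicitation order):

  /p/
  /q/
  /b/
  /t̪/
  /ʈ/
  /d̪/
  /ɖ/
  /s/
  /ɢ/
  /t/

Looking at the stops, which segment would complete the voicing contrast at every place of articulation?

/d/

Voiceless: /p/ (bilabial), /t̪/ (dental), /t/ (alveolar), /ʈ/ (retroflex), /q/ (uvular).
Voiced: /b/ (bilabial), /d̪/ (dental), /ɖ/ (retroflex), /ɢ/ (uvular).
The alveolar row has no voiced member, so the gap is the voiced alveolar stop /d/.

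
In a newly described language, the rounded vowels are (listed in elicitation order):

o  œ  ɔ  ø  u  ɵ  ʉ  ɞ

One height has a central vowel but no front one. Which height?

high: front —, central /ʉ/, back /u/.
high-mid: front /ø/, central /ɵ/, back /o/.
low-mid: front /œ/, central /ɞ/, back /ɔ/.
Every height has a front member except high, where /y/ would be expected.

high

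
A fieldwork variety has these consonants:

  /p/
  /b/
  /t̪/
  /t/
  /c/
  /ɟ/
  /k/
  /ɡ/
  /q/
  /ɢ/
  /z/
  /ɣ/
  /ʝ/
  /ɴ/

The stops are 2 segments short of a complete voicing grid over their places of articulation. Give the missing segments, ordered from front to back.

/d̪/, /d/

bilabial: voiceless /p/, voiced /b/.
dental: voiceless /t̪/, voiced —.
alveolar: voiceless /t/, voiced —.
palatal: voiceless /c/, voiced /ɟ/.
velar: voiceless /k/, voiced /ɡ/.
uvular: voiceless /q/, voiced /ɢ/.
Gaps, from front to back: dental lacks voiced (/d̪/); alveolar lacks voiced (/d/).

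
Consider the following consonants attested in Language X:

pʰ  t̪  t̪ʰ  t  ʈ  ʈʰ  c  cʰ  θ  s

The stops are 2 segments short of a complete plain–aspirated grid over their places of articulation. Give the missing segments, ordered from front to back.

Plain: /t̪/ (dental), /t/ (alveolar), /ʈ/ (retroflex), /c/ (palatal).
Aspirated: /pʰ/ (bilabial), /t̪ʰ/ (dental), /ʈʰ/ (retroflex), /cʰ/ (palatal).
Gaps, from front to back: bilabial lacks plain (/p/); alveolar lacks aspirated (/tʰ/).

/p/, /tʰ/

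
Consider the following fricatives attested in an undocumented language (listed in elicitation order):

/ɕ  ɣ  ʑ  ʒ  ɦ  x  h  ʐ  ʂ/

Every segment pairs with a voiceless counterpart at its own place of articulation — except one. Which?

/ʒ/

Retroflex: /ʂ/ ~ /ʐ/
Alveolo-palatal: /ɕ/ ~ /ʑ/
Velar: /x/ ~ /ɣ/
Glottal: /h/ ~ /ɦ/
Postalveolar: only /ʒ/ (voiced); no voiceless partner.
So /ʒ/ is the unpaired segment.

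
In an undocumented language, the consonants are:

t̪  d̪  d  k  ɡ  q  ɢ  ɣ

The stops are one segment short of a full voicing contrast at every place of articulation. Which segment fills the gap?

/t/

place of articulation  voiceless  voiced  
dental            t̪        d̪      
alveolar          —         d       
velar             k         ɡ       
uvular            q         ɢ       
The alveolar row has no voiceless member, so the gap is the voiceless alveolar stop /t/.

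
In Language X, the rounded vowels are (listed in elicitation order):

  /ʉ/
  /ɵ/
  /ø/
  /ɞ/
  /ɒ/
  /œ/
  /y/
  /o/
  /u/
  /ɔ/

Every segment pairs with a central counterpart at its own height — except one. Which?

High: /y/ ~ /ʉ/ ~ /u/
High-mid: /ø/ ~ /ɵ/ ~ /o/
Low-mid: /œ/ ~ /ɞ/ ~ /ɔ/
Low: only /ɒ/ (back); no central partner.
So /ɒ/ is the unpaired segment.

/ɒ/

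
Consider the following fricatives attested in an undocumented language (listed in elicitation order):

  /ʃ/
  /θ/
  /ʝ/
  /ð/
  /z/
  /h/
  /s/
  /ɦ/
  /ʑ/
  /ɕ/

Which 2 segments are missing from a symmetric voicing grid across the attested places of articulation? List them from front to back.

place of articulation  voiceless  voiced  
dental            θ         ð       
alveolar          s         z       
postalveolar      ʃ         —       
alveolo-palatal   ɕ         ʑ       
palatal           —         ʝ       
glottal           h         ɦ       
Gaps, from front to back: postalveolar lacks voiced (/ʒ/); palatal lacks voiceless (/ç/).

/ʒ/, /ç/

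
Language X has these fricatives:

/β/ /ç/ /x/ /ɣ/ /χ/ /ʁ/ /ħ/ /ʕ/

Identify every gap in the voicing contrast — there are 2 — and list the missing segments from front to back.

/ɸ/, /ʝ/

Voiceless: /ç/ (palatal), /x/ (velar), /χ/ (uvular), /ħ/ (pharyngeal).
Voiced: /β/ (bilabial), /ɣ/ (velar), /ʁ/ (uvular), /ʕ/ (pharyngeal).
Gaps, from front to back: bilabial lacks voiceless (/ɸ/); palatal lacks voiced (/ʝ/).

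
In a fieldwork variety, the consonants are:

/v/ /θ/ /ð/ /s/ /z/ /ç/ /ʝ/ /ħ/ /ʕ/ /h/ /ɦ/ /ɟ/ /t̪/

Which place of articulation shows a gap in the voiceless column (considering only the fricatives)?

labiodental

labiodental: voiceless —, voiced /v/.
dental: voiceless /θ/, voiced /ð/.
alveolar: voiceless /s/, voiced /z/.
palatal: voiceless /ç/, voiced /ʝ/.
pharyngeal: voiceless /ħ/, voiced /ʕ/.
glottal: voiceless /h/, voiced /ɦ/.
Every place of articulation has a voiceless member except labiodental, where /f/ would be expected.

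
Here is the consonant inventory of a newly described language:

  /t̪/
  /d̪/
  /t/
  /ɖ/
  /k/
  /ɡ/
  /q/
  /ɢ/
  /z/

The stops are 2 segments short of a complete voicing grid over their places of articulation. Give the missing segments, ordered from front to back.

place of articulation  voiceless  voiced  
dental            t̪        d̪      
alveolar          t         —       
retroflex         —         ɖ       
velar             k         ɡ       
uvular            q         ɢ       
Gaps, from front to back: alveolar lacks voiced (/d/); retroflex lacks voiceless (/ʈ/).

/d/, /ʈ/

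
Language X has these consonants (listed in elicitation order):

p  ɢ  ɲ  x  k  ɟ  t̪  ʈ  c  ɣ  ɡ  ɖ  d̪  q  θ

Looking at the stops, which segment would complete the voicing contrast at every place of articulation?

/b/

place of articulation  voiceless  voiced  
bilabial          p         —       
dental            t̪        d̪      
retroflex         ʈ         ɖ       
palatal           c         ɟ       
velar             k         ɡ       
uvular            q         ɢ       
The bilabial row has no voiced member, so the gap is the voiced bilabial stop /b/.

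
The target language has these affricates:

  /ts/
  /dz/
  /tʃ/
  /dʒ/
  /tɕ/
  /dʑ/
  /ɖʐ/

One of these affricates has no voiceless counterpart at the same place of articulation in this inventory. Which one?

Alveolar: /ts/ ~ /dz/
Postalveolar: /tʃ/ ~ /dʒ/
Alveolo-palatal: /tɕ/ ~ /dʑ/
Retroflex: only /ɖʐ/ (voiced); no voiceless partner.
So /ɖʐ/ is the unpaired segment.

/ɖʐ/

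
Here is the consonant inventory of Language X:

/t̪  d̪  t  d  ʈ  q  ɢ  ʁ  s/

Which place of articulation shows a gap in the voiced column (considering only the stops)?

retroflex

dental: voiceless /t̪/, voiced /d̪/.
alveolar: voiceless /t/, voiced /d/.
retroflex: voiceless /ʈ/, voiced —.
uvular: voiceless /q/, voiced /ɢ/.
Every place of articulation has a voiced member except retroflex, where /ɖ/ would be expected.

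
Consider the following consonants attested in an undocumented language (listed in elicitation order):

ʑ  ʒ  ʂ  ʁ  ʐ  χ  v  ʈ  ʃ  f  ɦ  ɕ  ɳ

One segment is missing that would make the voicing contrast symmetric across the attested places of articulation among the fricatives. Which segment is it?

Voiceless: /f/ (labiodental), /ʃ/ (postalveolar), /ʂ/ (retroflex), /ɕ/ (alveolo-palatal), /χ/ (uvular).
Voiced: /v/ (labiodental), /ʒ/ (postalveolar), /ʐ/ (retroflex), /ʑ/ (alveolo-palatal), /ʁ/ (uvular), /ɦ/ (glottal).
The glottal row has no voiceless member, so the gap is the voiceless glottal fricative /h/.

/h/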